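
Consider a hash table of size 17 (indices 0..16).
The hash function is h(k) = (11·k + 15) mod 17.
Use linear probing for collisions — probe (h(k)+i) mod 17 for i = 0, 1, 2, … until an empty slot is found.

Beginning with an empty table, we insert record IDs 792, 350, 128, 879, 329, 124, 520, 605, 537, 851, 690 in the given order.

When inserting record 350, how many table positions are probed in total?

Insert 792: h=6, slot 6 empty -> index 6.
Insert 350: h=6, slot 6 occupied -> index 7.
Insert 128: h=12, slot 12 empty -> index 12.
Insert 879: h=11, slot 11 empty -> index 11.
Insert 329: h=13, slot 13 empty -> index 13.
Insert 124: h=2, slot 2 empty -> index 2.
Insert 520: h=6, slots 6,7 occupied -> index 8.
Insert 605: h=6, slots 6,7,8 occupied -> index 9.
Insert 537: h=6, slots 6,7,8,9 occupied -> index 10.
Insert 851: h=9, slots 9,10,11,12,13 occupied -> index 14.
Insert 690: h=6, slots 6,7,8,9,10,11,12,13,14 occupied -> index 15.
Table: [—, —, 124, —, —, —, 792, 350, 520, 605, 537, 879, 128, 329, 851, 690, —]

2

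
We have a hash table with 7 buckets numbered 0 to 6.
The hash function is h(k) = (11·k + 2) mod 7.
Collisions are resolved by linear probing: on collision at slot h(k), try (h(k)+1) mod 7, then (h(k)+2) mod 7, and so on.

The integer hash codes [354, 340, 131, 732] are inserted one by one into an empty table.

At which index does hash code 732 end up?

6

354 hashes to 4; slot 4 is free → place at 4.
340 hashes to 4; 4 taken → place at 5.
131 hashes to 1; slot 1 is free → place at 1.
732 hashes to 4; 4,5 taken → place at 6.
Table: [-, 131, -, -, 354, 340, 732]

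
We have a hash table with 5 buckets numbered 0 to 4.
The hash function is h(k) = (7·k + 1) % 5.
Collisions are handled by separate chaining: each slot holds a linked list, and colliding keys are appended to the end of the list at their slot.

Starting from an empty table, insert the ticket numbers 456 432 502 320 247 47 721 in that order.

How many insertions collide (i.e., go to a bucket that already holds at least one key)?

4

456 → bucket 3
432 → bucket 0
502 → bucket 0 (collision)
320 → bucket 1
247 → bucket 0 (collision)
47 → bucket 0 (collision)
721 → bucket 3 (collision)
Final buckets:
0: 432 -> 502 -> 247 -> 47
1: 320
2: —
3: 456 -> 721
4: —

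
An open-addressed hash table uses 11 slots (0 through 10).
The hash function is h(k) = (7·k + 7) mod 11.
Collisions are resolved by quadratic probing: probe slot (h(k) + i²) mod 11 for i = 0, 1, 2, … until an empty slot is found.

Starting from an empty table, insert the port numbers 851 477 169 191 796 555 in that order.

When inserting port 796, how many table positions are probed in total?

5

Insert 851: h=2, slot 2 empty => index 2.
Insert 477: h=2, slot 2 occupied => index 3.
Insert 169: h=2, slots 2,3 occupied => index 6.
Insert 191: h=2, slots 2,3,6 occupied => index 0.
Insert 796: h=2, slots 2,3,6,0 occupied => index 7.
Insert 555: h=9, slot 9 empty => index 9.
Table: [191, —, 851, 477, —, —, 169, 796, —, 555, —]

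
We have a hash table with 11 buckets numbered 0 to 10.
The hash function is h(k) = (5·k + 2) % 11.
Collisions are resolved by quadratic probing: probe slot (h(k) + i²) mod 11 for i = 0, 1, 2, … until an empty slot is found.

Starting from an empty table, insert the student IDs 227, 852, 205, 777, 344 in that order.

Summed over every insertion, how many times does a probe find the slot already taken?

Insert 227: h=4, slot 4 empty => index 4.
Insert 852: h=5, slot 5 empty => index 5.
Insert 205: h=4, slots 4,5 occupied => index 8.
Insert 777: h=4, slots 4,5,8 occupied => index 2.
Insert 344: h=6, slot 6 empty => index 6.
Table: [-, -, 777, -, 227, 852, 344, -, 205, -, -]

5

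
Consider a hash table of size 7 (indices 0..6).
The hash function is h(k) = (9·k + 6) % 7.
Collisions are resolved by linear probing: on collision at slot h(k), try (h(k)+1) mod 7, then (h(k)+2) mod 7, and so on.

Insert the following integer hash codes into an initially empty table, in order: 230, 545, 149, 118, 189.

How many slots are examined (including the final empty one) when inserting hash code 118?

230: h=4 => slot 4
545: h=4, probe 4,5 => slot 5
149: h=3 => slot 3
118: h=4, probe 4,5,6 => slot 6
189: h=6, probe 6,0 => slot 0
Table: [189, ., ., 149, 230, 545, 118]

3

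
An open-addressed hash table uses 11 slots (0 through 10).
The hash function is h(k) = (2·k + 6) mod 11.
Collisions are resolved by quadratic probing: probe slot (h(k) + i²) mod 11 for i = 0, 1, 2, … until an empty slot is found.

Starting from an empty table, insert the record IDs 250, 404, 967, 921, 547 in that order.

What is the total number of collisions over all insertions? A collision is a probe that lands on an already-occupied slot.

8

250: h=0 → slot 0
404: h=0, probe 0,1 → slot 1
967: h=4 → slot 4
921: h=0, probe 0,1,4,9 → slot 9
547: h=0, probe 0,1,4,9,5 → slot 5
Table: [250, 404, —, —, 967, 547, —, —, —, 921, —]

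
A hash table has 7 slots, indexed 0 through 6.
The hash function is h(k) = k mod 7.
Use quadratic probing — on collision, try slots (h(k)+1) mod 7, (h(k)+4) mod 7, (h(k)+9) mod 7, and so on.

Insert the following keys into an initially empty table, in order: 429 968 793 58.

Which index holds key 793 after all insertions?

429 hashes to 2; slot 2 is free -> place at 2.
968 hashes to 2; 2 taken -> place at 3.
793 hashes to 2; 2,3 taken -> place at 6.
58 hashes to 2; 2,3,6 taken -> place at 4.
Table: [—, —, 429, 968, 58, —, 793]

6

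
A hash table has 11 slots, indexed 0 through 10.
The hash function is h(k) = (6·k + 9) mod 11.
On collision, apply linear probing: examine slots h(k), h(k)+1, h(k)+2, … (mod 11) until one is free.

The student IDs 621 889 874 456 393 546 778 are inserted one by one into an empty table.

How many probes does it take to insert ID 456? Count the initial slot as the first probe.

4

Insert 621: h=6, slot 6 empty -> index 6.
Insert 889: h=8, slot 8 empty -> index 8.
Insert 874: h=6, slot 6 occupied -> index 7.
Insert 456: h=6, slots 6,7,8 occupied -> index 9.
Insert 393: h=2, slot 2 empty -> index 2.
Insert 546: h=7, slots 7,8,9 occupied -> index 10.
Insert 778: h=2, slot 2 occupied -> index 3.
Table: [—, —, 393, 778, —, —, 621, 874, 889, 456, 546]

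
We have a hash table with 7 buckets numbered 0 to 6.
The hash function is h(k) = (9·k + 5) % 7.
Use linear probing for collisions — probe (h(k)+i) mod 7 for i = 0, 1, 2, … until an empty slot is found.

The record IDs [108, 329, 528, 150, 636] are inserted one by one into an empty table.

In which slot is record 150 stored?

108: h=4 => slot 4
329: h=5 => slot 5
528: h=4, probe 4,5,6 => slot 6
150: h=4, probe 4,5,6,0 => slot 0
636: h=3 => slot 3
Table: [150, ., ., 636, 108, 329, 528]

0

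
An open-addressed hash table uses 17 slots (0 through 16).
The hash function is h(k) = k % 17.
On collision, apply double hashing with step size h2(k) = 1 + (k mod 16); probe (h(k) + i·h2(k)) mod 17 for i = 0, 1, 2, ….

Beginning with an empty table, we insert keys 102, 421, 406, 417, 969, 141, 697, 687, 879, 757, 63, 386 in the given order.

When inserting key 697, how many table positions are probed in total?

3

102 hashes to 0; slot 0 is free -> place at 0.
421 hashes to 13; slot 13 is free -> place at 13.
406 hashes to 15; slot 15 is free -> place at 15.
417 hashes to 9; slot 9 is free -> place at 9.
969 hashes to 0, h2=10; 0 taken -> place at 10.
141 hashes to 5; slot 5 is free -> place at 5.
697 hashes to 0, h2=10; 0,10 taken -> place at 3.
687 hashes to 7; slot 7 is free -> place at 7.
879 hashes to 12; slot 12 is free -> place at 12.
757 hashes to 9, h2=6; 9,15 taken -> place at 4.
63 hashes to 12, h2=16; 12 taken -> place at 11.
386 hashes to 12, h2=3; 12,15 taken -> place at 1.
Table: [102, 386, ∅, 697, 757, 141, ∅, 687, ∅, 417, 969, 63, 879, 421, ∅, 406, ∅]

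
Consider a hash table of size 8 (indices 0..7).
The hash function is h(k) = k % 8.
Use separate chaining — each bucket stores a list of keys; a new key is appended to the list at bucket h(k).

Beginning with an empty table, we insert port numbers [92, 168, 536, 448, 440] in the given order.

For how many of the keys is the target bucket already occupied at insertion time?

92 → bucket 4
168 → bucket 0
536 → bucket 0 (collision)
448 → bucket 0 (collision)
440 → bucket 0 (collision)
Final buckets:
0: 168 -> 536 -> 448 -> 440
1: _
2: _
3: _
4: 92
5: _
6: _
7: _

3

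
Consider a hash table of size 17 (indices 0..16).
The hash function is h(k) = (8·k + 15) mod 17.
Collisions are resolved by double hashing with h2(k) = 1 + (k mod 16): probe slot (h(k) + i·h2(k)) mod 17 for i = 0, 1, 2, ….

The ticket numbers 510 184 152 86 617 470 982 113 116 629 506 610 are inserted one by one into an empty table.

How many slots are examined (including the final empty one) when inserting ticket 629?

3

510: h=15 => slot 15
184: h=8 => slot 8
152: h=7 => slot 7
86: h=6 => slot 6
617: h=4 => slot 4
470: h=1 => slot 1
982: h=0 => slot 0
113: h=1, h2=2, probe 1,3 => slot 3
116: h=8, h2=5, probe 8,13 => slot 13
629: h=15, h2=6, probe 15,4,10 => slot 10
506: h=0, h2=11, probe 0,11 => slot 11
610: h=16 => slot 16
Table: [982, 470, -, 113, 617, -, 86, 152, 184, -, 629, 506, -, 116, -, 510, 610]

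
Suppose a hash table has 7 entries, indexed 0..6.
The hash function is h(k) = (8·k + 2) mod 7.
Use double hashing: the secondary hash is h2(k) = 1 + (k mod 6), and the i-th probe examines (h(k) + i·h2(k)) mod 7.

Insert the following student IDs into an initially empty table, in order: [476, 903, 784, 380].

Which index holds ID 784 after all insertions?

0

476 hashes to 2; slot 2 is free → place at 2.
903 hashes to 2, h2=4; 2 taken → place at 6.
784 hashes to 2, h2=5; 2 taken → place at 0.
380 hashes to 4; slot 4 is free → place at 4.
Table: [784, ∅, 476, ∅, 380, ∅, 903]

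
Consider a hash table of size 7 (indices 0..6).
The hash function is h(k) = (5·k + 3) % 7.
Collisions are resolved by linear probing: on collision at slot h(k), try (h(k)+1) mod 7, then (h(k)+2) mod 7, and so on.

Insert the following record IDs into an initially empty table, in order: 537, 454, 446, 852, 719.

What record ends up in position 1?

537: h=0 => slot 0
454: h=5 => slot 5
446: h=0, probe 0,1 => slot 1
852: h=0, probe 0,1,2 => slot 2
719: h=0, probe 0,1,2,3 => slot 3
Table: [537, 446, 852, 719, _, 454, _]

446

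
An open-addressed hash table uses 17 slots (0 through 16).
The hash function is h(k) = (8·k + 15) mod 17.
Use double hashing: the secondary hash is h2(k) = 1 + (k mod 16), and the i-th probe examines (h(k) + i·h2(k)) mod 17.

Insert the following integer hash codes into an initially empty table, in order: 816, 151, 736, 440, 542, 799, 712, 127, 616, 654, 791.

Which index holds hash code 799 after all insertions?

13

816: h=15 → slot 15
151: h=16 → slot 16
736: h=4 → slot 4
440: h=16, h2=9, probe 16,8 → slot 8
542: h=16, h2=15, probe 16,14 → slot 14
799: h=15, h2=16, probe 15,14,13 → slot 13
712: h=16, h2=9, probe 16,8,0 → slot 0
127: h=11 → slot 11
616: h=13, h2=9, probe 13,5 → slot 5
654: h=11, h2=15, probe 11,9 → slot 9
791: h=2 → slot 2
Table: [712, ∅, 791, ∅, 736, 616, ∅, ∅, 440, 654, ∅, 127, ∅, 799, 542, 816, 151]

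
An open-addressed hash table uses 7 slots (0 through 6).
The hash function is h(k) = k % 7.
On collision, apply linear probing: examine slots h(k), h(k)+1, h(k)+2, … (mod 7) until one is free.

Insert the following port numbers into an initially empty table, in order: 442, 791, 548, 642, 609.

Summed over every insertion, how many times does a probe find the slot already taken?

3

442 hashes to 1; slot 1 is free -> place at 1.
791 hashes to 0; slot 0 is free -> place at 0.
548 hashes to 2; slot 2 is free -> place at 2.
642 hashes to 5; slot 5 is free -> place at 5.
609 hashes to 0; 0,1,2 taken -> place at 3.
Table: [791, 442, 548, 609, ∅, 642, ∅]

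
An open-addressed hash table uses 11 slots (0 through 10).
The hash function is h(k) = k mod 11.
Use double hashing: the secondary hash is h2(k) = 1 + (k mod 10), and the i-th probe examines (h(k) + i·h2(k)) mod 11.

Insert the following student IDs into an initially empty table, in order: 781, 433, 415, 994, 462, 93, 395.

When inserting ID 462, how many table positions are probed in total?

2

Insert 781: h=0, slot 0 empty => index 0.
Insert 433: h=4, slot 4 empty => index 4.
Insert 415: h=8, slot 8 empty => index 8.
Insert 994: h=4, h2=5, slot 4 occupied => index 9.
Insert 462: h=0, h2=3, slot 0 occupied => index 3.
Insert 93: h=5, slot 5 empty => index 5.
Insert 395: h=10, slot 10 empty => index 10.
Table: [781, ∅, ∅, 462, 433, 93, ∅, ∅, 415, 994, 395]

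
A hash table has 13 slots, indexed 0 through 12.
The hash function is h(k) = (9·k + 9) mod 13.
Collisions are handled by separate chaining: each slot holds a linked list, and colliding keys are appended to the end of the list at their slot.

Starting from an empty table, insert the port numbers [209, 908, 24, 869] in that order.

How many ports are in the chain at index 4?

209 → bucket 5
908 → bucket 4
24 → bucket 4 (collision)
869 → bucket 4 (collision)
Final buckets:
0: .
1: .
2: .
3: .
4: 908 -> 24 -> 869
5: 209
6: .
7: .
8: .
9: .
10: .
11: .
12: .

3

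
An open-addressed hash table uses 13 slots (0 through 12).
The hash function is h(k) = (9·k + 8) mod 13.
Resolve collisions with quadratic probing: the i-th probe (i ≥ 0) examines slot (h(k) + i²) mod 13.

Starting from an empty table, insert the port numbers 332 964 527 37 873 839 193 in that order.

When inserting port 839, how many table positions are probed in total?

Insert 332: h=6, slot 6 empty -> index 6.
Insert 964: h=0, slot 0 empty -> index 0.
Insert 527: h=6, slot 6 occupied -> index 7.
Insert 37: h=3, slot 3 empty -> index 3.
Insert 873: h=0, slot 0 occupied -> index 1.
Insert 839: h=6, slots 6,7 occupied -> index 10.
Insert 193: h=3, slot 3 occupied -> index 4.
Table: [964, 873, —, 37, 193, —, 332, 527, —, —, 839, —, —]

3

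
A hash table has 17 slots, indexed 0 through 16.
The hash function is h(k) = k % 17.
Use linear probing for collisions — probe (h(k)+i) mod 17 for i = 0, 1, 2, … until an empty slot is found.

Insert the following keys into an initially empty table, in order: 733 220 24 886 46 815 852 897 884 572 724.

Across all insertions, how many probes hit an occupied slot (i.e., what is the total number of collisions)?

733: h=2 => slot 2
220: h=16 => slot 16
24: h=7 => slot 7
886: h=2, probe 2,3 => slot 3
46: h=12 => slot 12
815: h=16, probe 16,0 => slot 0
852: h=2, probe 2,3,4 => slot 4
897: h=13 => slot 13
884: h=0, probe 0,1 => slot 1
572: h=11 => slot 11
724: h=10 => slot 10
Table: [815, 884, 733, 886, 852, ., ., 24, ., ., 724, 572, 46, 897, ., ., 220]

5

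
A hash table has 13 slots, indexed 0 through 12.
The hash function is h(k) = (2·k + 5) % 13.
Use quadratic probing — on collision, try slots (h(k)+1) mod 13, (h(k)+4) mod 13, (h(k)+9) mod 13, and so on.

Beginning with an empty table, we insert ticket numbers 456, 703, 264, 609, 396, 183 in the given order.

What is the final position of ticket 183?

456 hashes to 7; slot 7 is free → place at 7.
703 hashes to 7; 7 taken → place at 8.
264 hashes to 0; slot 0 is free → place at 0.
609 hashes to 1; slot 1 is free → place at 1.
396 hashes to 4; slot 4 is free → place at 4.
183 hashes to 7; 7,8 taken → place at 11.
Table: [264, 609, ., ., 396, ., ., 456, 703, ., ., 183, .]

11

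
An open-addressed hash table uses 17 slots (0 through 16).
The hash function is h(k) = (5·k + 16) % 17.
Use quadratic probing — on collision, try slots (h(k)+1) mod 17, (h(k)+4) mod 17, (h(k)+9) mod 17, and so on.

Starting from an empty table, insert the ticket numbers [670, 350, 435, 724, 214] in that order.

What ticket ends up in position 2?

670: h=0 -> slot 0
350: h=15 -> slot 15
435: h=15, probe 15,16 -> slot 16
724: h=15, probe 15,16,2 -> slot 2
214: h=15, probe 15,16,2,7 -> slot 7
Table: [670, ., 724, ., ., ., ., 214, ., ., ., ., ., ., ., 350, 435]

724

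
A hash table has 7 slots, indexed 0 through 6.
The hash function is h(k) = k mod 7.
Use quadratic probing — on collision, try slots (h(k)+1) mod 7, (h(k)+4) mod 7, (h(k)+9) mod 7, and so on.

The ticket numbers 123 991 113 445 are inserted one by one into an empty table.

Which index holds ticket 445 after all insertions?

6

Insert 123: h=4, slot 4 empty -> index 4.
Insert 991: h=4, slot 4 occupied -> index 5.
Insert 113: h=1, slot 1 empty -> index 1.
Insert 445: h=4, slots 4,5,1 occupied -> index 6.
Table: [∅, 113, ∅, ∅, 123, 991, 445]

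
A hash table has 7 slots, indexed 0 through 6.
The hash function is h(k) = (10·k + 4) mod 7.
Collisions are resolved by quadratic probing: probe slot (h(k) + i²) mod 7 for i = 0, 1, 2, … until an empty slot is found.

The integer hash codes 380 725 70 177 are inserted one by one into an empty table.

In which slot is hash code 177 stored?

0

380: h=3 => slot 3
725: h=2 => slot 2
70: h=4 => slot 4
177: h=3, probe 3,4,0 => slot 0
Table: [177, —, 725, 380, 70, —, —]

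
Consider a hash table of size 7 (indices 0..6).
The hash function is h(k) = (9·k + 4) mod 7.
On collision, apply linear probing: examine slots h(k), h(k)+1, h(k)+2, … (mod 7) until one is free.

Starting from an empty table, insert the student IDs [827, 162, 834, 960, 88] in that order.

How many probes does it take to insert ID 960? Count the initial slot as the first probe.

827: h=6 → slot 6
162: h=6, probe 6,0 → slot 0
834: h=6, probe 6,0,1 → slot 1
960: h=6, probe 6,0,1,2 → slot 2
88: h=5 → slot 5
Table: [162, 834, 960, ., ., 88, 827]

4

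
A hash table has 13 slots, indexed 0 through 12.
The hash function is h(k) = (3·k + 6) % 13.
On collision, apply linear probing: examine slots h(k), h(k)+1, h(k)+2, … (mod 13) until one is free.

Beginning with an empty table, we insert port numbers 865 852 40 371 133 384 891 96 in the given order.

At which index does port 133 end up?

865: h=1 -> slot 1
852: h=1, probe 1,2 -> slot 2
40: h=9 -> slot 9
371: h=1, probe 1,2,3 -> slot 3
133: h=2, probe 2,3,4 -> slot 4
384: h=1, probe 1,2,3,4,5 -> slot 5
891: h=1, probe 1,2,3,4,5,6 -> slot 6
96: h=8 -> slot 8
Table: [-, 865, 852, 371, 133, 384, 891, -, 96, 40, -, -, -]

4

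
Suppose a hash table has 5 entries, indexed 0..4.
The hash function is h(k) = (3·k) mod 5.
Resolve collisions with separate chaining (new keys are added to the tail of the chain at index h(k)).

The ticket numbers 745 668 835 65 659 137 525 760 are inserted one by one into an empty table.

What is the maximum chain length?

745 → bucket 0
668 → bucket 4
835 → bucket 0 (collision)
65 → bucket 0 (collision)
659 → bucket 2
137 → bucket 1
525 → bucket 0 (collision)
760 → bucket 0 (collision)
Final buckets:
0: 745 -> 835 -> 65 -> 525 -> 760
1: 137
2: 659
3: _
4: 668

5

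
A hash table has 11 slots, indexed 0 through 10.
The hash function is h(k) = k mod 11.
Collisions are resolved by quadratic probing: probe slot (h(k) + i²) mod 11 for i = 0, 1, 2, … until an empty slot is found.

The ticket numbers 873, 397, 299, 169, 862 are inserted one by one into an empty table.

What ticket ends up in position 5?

Insert 873: h=4, slot 4 empty -> index 4.
Insert 397: h=1, slot 1 empty -> index 1.
Insert 299: h=2, slot 2 empty -> index 2.
Insert 169: h=4, slot 4 occupied -> index 5.
Insert 862: h=4, slots 4,5 occupied -> index 8.
Table: [∅, 397, 299, ∅, 873, 169, ∅, ∅, 862, ∅, ∅]

169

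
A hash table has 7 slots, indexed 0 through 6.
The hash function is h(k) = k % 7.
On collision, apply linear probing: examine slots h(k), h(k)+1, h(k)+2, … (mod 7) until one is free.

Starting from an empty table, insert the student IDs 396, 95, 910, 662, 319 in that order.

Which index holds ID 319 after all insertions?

Insert 396: h=4, slot 4 empty -> index 4.
Insert 95: h=4, slot 4 occupied -> index 5.
Insert 910: h=0, slot 0 empty -> index 0.
Insert 662: h=4, slots 4,5 occupied -> index 6.
Insert 319: h=4, slots 4,5,6,0 occupied -> index 1.
Table: [910, 319, —, —, 396, 95, 662]

1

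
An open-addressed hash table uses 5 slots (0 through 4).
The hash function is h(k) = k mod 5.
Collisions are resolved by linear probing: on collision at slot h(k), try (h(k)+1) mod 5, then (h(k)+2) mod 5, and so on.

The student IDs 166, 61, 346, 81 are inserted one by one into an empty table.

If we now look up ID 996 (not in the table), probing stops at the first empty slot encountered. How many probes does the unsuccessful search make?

166 hashes to 1; slot 1 is free => place at 1.
61 hashes to 1; 1 taken => place at 2.
346 hashes to 1; 1,2 taken => place at 3.
81 hashes to 1; 1,2,3 taken => place at 4.
Table: [—, 166, 61, 346, 81]
Lookup 996: h=1, probe 1,2,3,4,0 → slot 0 empty, not found.

5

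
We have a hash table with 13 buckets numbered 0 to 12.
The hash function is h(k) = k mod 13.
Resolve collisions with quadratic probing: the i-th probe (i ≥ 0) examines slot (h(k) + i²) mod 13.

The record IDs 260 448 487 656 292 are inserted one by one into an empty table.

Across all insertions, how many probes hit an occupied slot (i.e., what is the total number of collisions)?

Insert 260: h=0, slot 0 empty => index 0.
Insert 448: h=6, slot 6 empty => index 6.
Insert 487: h=6, slot 6 occupied => index 7.
Insert 656: h=6, slots 6,7 occupied => index 10.
Insert 292: h=6, slots 6,7,10 occupied => index 2.
Table: [260, —, 292, —, —, —, 448, 487, —, —, 656, —, —]

6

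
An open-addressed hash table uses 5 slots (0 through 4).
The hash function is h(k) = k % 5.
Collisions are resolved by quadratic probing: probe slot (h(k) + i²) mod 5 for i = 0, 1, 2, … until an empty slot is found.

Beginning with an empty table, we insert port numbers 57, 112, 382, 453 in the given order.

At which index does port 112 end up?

3

Insert 57: h=2, slot 2 empty => index 2.
Insert 112: h=2, slot 2 occupied => index 3.
Insert 382: h=2, slots 2,3 occupied => index 1.
Insert 453: h=3, slot 3 occupied => index 4.
Table: [-, 382, 57, 112, 453]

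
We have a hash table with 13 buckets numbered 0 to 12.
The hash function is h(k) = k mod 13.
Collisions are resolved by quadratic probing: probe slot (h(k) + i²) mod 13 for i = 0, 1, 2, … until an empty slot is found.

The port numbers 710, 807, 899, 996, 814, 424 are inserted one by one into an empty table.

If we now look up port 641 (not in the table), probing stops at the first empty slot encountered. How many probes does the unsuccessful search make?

2

710 hashes to 8; slot 8 is free -> place at 8.
807 hashes to 1; slot 1 is free -> place at 1.
899 hashes to 2; slot 2 is free -> place at 2.
996 hashes to 8; 8 taken -> place at 9.
814 hashes to 8; 8,9 taken -> place at 12.
424 hashes to 8; 8,9,12 taken -> place at 4.
Table: [-, 807, 899, -, 424, -, -, -, 710, 996, -, -, 814]
Lookup 641: h=4, probe 4,5 → slot 5 empty, not found.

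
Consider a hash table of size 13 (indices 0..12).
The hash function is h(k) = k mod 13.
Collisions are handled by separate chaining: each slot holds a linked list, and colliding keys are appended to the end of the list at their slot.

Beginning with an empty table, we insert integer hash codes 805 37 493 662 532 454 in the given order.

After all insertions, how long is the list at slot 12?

5

Insert 805: h=12, bucket 12 empty -> new chain.
Insert 37: h=11, bucket 11 empty -> new chain.
Insert 493: h=12, bucket 12 nonempty -> append to chain.
Insert 662: h=12, bucket 12 nonempty -> append to chain.
Insert 532: h=12, bucket 12 nonempty -> append to chain.
Insert 454: h=12, bucket 12 nonempty -> append to chain.
Final buckets:
0: ∅
1: ∅
2: ∅
3: ∅
4: ∅
5: ∅
6: ∅
7: ∅
8: ∅
9: ∅
10: ∅
11: 37
12: 805 -> 493 -> 662 -> 532 -> 454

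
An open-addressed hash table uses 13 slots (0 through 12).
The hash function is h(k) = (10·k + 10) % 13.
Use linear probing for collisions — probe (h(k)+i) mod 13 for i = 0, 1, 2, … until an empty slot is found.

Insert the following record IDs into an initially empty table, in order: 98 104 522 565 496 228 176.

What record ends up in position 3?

228

98 hashes to 2; slot 2 is free => place at 2.
104 hashes to 10; slot 10 is free => place at 10.
522 hashes to 4; slot 4 is free => place at 4.
565 hashes to 5; slot 5 is free => place at 5.
496 hashes to 4; 4,5 taken => place at 6.
228 hashes to 2; 2 taken => place at 3.
176 hashes to 2; 2,3,4,5,6 taken => place at 7.
Table: [., ., 98, 228, 522, 565, 496, 176, ., ., 104, ., .]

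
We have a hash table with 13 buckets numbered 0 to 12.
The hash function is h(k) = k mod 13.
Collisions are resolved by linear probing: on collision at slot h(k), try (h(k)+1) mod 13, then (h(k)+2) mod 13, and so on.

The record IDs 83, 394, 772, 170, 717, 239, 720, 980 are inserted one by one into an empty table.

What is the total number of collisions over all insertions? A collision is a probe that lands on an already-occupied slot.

83 hashes to 5; slot 5 is free → place at 5.
394 hashes to 4; slot 4 is free → place at 4.
772 hashes to 5; 5 taken → place at 6.
170 hashes to 1; slot 1 is free → place at 1.
717 hashes to 2; slot 2 is free → place at 2.
239 hashes to 5; 5,6 taken → place at 7.
720 hashes to 5; 5,6,7 taken → place at 8.
980 hashes to 5; 5,6,7,8 taken → place at 9.
Table: [∅, 170, 717, ∅, 394, 83, 772, 239, 720, 980, ∅, ∅, ∅]

10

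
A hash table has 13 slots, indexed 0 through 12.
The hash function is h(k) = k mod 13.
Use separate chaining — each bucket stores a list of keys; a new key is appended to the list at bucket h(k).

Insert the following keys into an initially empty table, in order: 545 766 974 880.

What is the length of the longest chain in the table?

545 → bucket 12
766 → bucket 12 (collision)
974 → bucket 12 (collision)
880 → bucket 9
Final buckets:
0: .
1: .
2: .
3: .
4: .
5: .
6: .
7: .
8: .
9: 880
10: .
11: .
12: 545 -> 766 -> 974

3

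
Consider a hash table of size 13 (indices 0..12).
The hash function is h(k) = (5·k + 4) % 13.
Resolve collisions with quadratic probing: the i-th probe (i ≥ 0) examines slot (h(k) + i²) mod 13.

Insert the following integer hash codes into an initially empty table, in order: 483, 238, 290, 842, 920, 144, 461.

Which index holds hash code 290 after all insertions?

12

483 hashes to 1; slot 1 is free => place at 1.
238 hashes to 11; slot 11 is free => place at 11.
290 hashes to 11; 11 taken => place at 12.
842 hashes to 2; slot 2 is free => place at 2.
920 hashes to 2; 2 taken => place at 3.
144 hashes to 9; slot 9 is free => place at 9.
461 hashes to 8; slot 8 is free => place at 8.
Table: [_, 483, 842, 920, _, _, _, _, 461, 144, _, 238, 290]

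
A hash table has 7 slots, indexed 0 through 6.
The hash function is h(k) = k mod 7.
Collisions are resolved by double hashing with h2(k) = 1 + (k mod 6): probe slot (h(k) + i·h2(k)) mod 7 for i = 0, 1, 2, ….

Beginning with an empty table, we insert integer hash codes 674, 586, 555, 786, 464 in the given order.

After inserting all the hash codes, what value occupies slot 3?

Insert 674: h=2, slot 2 empty → index 2.
Insert 586: h=5, slot 5 empty → index 5.
Insert 555: h=2, h2=4, slot 2 occupied → index 6.
Insert 786: h=2, h2=1, slot 2 occupied → index 3.
Insert 464: h=2, h2=3, slots 2,5 occupied → index 1.
Table: [_, 464, 674, 786, _, 586, 555]

786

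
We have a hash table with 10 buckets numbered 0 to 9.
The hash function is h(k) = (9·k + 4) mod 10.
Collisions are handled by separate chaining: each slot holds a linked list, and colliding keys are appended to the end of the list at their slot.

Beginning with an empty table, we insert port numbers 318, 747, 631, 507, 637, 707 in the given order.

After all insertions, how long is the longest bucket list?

318 → bucket 6
747 → bucket 7
631 → bucket 3
507 → bucket 7 (collision)
637 → bucket 7 (collision)
707 → bucket 7 (collision)
Final buckets:
0: —
1: —
2: —
3: 631
4: —
5: —
6: 318
7: 747 -> 507 -> 637 -> 707
8: —
9: —

4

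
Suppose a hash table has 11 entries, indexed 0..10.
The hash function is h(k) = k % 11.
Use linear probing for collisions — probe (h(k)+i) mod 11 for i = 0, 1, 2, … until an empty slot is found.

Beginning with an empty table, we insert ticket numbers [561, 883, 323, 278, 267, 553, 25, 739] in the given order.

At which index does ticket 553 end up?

7

Insert 561: h=0, slot 0 empty -> index 0.
Insert 883: h=3, slot 3 empty -> index 3.
Insert 323: h=4, slot 4 empty -> index 4.
Insert 278: h=3, slots 3,4 occupied -> index 5.
Insert 267: h=3, slots 3,4,5 occupied -> index 6.
Insert 553: h=3, slots 3,4,5,6 occupied -> index 7.
Insert 25: h=3, slots 3,4,5,6,7 occupied -> index 8.
Insert 739: h=2, slot 2 empty -> index 2.
Table: [561, ∅, 739, 883, 323, 278, 267, 553, 25, ∅, ∅]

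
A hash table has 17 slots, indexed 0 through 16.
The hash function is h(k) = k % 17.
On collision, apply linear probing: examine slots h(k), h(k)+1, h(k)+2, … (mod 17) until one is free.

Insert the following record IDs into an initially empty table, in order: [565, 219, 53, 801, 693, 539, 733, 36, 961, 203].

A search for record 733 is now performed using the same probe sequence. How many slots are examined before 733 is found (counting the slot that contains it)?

4

565 hashes to 4; slot 4 is free => place at 4.
219 hashes to 15; slot 15 is free => place at 15.
53 hashes to 2; slot 2 is free => place at 2.
801 hashes to 2; 2 taken => place at 3.
693 hashes to 13; slot 13 is free => place at 13.
539 hashes to 12; slot 12 is free => place at 12.
733 hashes to 2; 2,3,4 taken => place at 5.
36 hashes to 2; 2,3,4,5 taken => place at 6.
961 hashes to 9; slot 9 is free => place at 9.
203 hashes to 16; slot 16 is free => place at 16.
Table: [∅, ∅, 53, 801, 565, 733, 36, ∅, ∅, 961, ∅, ∅, 539, 693, ∅, 219, 203]
Lookup 733: h=2, probe 2,3,4,5 → found at 5.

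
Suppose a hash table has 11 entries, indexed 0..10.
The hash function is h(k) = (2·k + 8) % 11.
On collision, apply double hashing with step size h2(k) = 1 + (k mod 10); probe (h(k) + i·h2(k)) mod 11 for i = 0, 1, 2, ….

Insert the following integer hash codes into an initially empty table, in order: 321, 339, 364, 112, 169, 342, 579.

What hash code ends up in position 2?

321 hashes to 1; slot 1 is free → place at 1.
339 hashes to 4; slot 4 is free → place at 4.
364 hashes to 10; slot 10 is free → place at 10.
112 hashes to 1, h2=3; 1,4 taken → place at 7.
169 hashes to 5; slot 5 is free → place at 5.
342 hashes to 10, h2=3; 10 taken → place at 2.
579 hashes to 0; slot 0 is free → place at 0.
Table: [579, 321, 342, _, 339, 169, _, 112, _, _, 364]

342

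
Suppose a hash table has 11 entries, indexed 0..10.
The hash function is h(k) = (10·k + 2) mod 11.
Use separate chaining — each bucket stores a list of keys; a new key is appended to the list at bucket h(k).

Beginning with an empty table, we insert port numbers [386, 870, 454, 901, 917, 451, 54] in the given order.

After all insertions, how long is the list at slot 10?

1

Insert 386: h=1, bucket 1 empty → new chain.
Insert 870: h=1, bucket 1 nonempty → append to chain.
Insert 454: h=10, bucket 10 empty → new chain.
Insert 901: h=3, bucket 3 empty → new chain.
Insert 917: h=9, bucket 9 empty → new chain.
Insert 451: h=2, bucket 2 empty → new chain.
Insert 54: h=3, bucket 3 nonempty → append to chain.
Final buckets:
0: —
1: 386 -> 870
2: 451
3: 901 -> 54
4: —
5: —
6: —
7: —
8: —
9: 917
10: 454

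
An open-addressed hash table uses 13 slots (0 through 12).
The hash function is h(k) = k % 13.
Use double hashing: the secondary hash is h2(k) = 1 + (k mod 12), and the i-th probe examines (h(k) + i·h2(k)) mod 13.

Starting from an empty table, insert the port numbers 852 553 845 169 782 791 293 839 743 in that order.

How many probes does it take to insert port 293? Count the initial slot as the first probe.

852 hashes to 7; slot 7 is free → place at 7.
553 hashes to 7, h2=2; 7 taken → place at 9.
845 hashes to 0; slot 0 is free → place at 0.
169 hashes to 0, h2=2; 0 taken → place at 2.
782 hashes to 2, h2=3; 2 taken → place at 5.
791 hashes to 11; slot 11 is free → place at 11.
293 hashes to 7, h2=6; 7,0 taken → place at 6.
839 hashes to 7, h2=12; 7,6,5 taken → place at 4.
743 hashes to 2, h2=12; 2 taken → place at 1.
Table: [845, 743, 169, ∅, 839, 782, 293, 852, ∅, 553, ∅, 791, ∅]

3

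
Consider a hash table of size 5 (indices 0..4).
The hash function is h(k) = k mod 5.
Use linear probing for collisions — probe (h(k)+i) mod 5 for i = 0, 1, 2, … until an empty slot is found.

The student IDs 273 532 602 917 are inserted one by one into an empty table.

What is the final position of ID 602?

273: h=3 → slot 3
532: h=2 → slot 2
602: h=2, probe 2,3,4 → slot 4
917: h=2, probe 2,3,4,0 → slot 0
Table: [917, ∅, 532, 273, 602]

4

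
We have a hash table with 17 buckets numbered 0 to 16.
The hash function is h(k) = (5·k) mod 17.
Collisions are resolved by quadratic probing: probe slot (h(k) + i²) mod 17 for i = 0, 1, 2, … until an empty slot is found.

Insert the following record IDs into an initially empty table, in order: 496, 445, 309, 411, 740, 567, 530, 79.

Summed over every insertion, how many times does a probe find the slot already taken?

Insert 496: h=15, slot 15 empty => index 15.
Insert 445: h=15, slot 15 occupied => index 16.
Insert 309: h=15, slots 15,16 occupied => index 2.
Insert 411: h=15, slots 15,16,2 occupied => index 7.
Insert 740: h=11, slot 11 empty => index 11.
Insert 567: h=13, slot 13 empty => index 13.
Insert 530: h=15, slots 15,16,2,7 occupied => index 14.
Insert 79: h=4, slot 4 empty => index 4.
Table: [∅, ∅, 309, ∅, 79, ∅, ∅, 411, ∅, ∅, ∅, 740, ∅, 567, 530, 496, 445]

10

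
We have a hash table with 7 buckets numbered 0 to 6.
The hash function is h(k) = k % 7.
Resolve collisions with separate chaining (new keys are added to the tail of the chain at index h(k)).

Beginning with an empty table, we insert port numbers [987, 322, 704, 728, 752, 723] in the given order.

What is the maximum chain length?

987 -> bucket 0
322 -> bucket 0 (collision)
704 -> bucket 4
728 -> bucket 0 (collision)
752 -> bucket 3
723 -> bucket 2
Final buckets:
0: 987 -> 322 -> 728
1: _
2: 723
3: 752
4: 704
5: _
6: _

3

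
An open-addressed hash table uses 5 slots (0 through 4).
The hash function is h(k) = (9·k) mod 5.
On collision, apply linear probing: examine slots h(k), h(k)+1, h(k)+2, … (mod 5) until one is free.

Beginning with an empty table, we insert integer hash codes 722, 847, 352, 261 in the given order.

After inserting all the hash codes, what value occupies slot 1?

261

722: h=3 → slot 3
847: h=3, probe 3,4 → slot 4
352: h=3, probe 3,4,0 → slot 0
261: h=4, probe 4,0,1 → slot 1
Table: [352, 261, ∅, 722, 847]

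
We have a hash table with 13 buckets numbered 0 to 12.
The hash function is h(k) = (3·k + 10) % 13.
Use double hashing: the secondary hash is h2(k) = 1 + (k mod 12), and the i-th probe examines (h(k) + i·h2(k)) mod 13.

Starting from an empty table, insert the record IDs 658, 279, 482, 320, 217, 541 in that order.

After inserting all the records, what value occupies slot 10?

541

Insert 658: h=8, slot 8 empty → index 8.
Insert 279: h=2, slot 2 empty → index 2.
Insert 482: h=0, slot 0 empty → index 0.
Insert 320: h=8, h2=9, slot 8 occupied → index 4.
Insert 217: h=11, slot 11 empty → index 11.
Insert 541: h=8, h2=2, slot 8 occupied → index 10.
Table: [482, ., 279, ., 320, ., ., ., 658, ., 541, 217, .]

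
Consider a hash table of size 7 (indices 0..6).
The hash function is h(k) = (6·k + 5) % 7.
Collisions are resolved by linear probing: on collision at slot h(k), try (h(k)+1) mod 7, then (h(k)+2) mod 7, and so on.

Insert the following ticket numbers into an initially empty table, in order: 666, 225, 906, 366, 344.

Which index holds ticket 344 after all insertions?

666: h=4 → slot 4
225: h=4, probe 4,5 → slot 5
906: h=2 → slot 2
366: h=3 → slot 3
344: h=4, probe 4,5,6 → slot 6
Table: [—, —, 906, 366, 666, 225, 344]

6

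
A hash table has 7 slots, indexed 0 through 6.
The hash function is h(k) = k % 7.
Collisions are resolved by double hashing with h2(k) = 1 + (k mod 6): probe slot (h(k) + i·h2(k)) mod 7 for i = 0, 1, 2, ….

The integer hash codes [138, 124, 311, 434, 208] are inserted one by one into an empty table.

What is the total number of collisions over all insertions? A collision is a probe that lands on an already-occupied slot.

138: h=5 => slot 5
124: h=5, h2=5, probe 5,3 => slot 3
311: h=3, h2=6, probe 3,2 => slot 2
434: h=0 => slot 0
208: h=5, h2=5, probe 5,3,1 => slot 1
Table: [434, 208, 311, 124, ∅, 138, ∅]

4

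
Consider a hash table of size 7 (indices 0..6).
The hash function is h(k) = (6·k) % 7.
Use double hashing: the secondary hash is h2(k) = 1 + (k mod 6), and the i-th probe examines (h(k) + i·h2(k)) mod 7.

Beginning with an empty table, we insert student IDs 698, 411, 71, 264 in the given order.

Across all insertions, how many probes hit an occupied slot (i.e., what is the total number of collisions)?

Insert 698: h=2, slot 2 empty → index 2.
Insert 411: h=2, h2=4, slot 2 occupied → index 6.
Insert 71: h=6, h2=6, slot 6 occupied → index 5.
Insert 264: h=2, h2=1, slot 2 occupied → index 3.
Table: [_, _, 698, 264, _, 71, 411]

3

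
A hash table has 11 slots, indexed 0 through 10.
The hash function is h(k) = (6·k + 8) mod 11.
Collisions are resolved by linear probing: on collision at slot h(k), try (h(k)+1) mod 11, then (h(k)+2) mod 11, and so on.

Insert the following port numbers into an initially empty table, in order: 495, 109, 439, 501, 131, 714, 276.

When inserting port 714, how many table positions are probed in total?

4

495: h=8 → slot 8
109: h=2 → slot 2
439: h=2, probe 2,3 → slot 3
501: h=0 → slot 0
131: h=2, probe 2,3,4 → slot 4
714: h=2, probe 2,3,4,5 → slot 5
276: h=3, probe 3,4,5,6 → slot 6
Table: [501, —, 109, 439, 131, 714, 276, —, 495, —, —]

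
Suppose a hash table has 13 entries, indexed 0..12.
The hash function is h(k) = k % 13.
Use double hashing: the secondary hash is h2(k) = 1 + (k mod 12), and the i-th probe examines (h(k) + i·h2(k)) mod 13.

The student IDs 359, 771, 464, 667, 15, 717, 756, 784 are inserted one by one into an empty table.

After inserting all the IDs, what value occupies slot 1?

784

359 hashes to 8; slot 8 is free → place at 8.
771 hashes to 4; slot 4 is free → place at 4.
464 hashes to 9; slot 9 is free → place at 9.
667 hashes to 4, h2=8; 4 taken → place at 12.
15 hashes to 2; slot 2 is free → place at 2.
717 hashes to 2, h2=10; 2,12,9 taken → place at 6.
756 hashes to 2, h2=1; 2 taken → place at 3.
784 hashes to 4, h2=5; 4,9 taken → place at 1.
Table: [., 784, 15, 756, 771, ., 717, ., 359, 464, ., ., 667]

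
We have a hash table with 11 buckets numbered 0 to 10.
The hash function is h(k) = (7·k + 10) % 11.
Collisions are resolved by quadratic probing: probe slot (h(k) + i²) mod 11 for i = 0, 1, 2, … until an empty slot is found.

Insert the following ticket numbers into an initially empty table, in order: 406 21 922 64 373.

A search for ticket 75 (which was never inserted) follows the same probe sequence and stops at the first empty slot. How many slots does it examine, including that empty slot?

3

406 hashes to 3; slot 3 is free → place at 3.
21 hashes to 3; 3 taken → place at 4.
922 hashes to 7; slot 7 is free → place at 7.
64 hashes to 7; 7 taken → place at 8.
373 hashes to 3; 3,4,7 taken → place at 1.
Table: [_, 373, _, 406, 21, _, _, 922, 64, _, _]
Lookup 75: h=7, probe 7,8,0 → slot 0 empty, not found.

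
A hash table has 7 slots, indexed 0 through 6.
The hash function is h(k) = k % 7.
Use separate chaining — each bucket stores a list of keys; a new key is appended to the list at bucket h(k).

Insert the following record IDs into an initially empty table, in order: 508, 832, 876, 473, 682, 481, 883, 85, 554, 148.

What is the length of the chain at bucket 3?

Insert 508: h=4, bucket 4 empty → new chain.
Insert 832: h=6, bucket 6 empty → new chain.
Insert 876: h=1, bucket 1 empty → new chain.
Insert 473: h=4, bucket 4 nonempty → append to chain.
Insert 682: h=3, bucket 3 empty → new chain.
Insert 481: h=5, bucket 5 empty → new chain.
Insert 883: h=1, bucket 1 nonempty → append to chain.
Insert 85: h=1, bucket 1 nonempty → append to chain.
Insert 554: h=1, bucket 1 nonempty → append to chain.
Insert 148: h=1, bucket 1 nonempty → append to chain.
Final buckets:
0: _
1: 876 -> 883 -> 85 -> 554 -> 148
2: _
3: 682
4: 508 -> 473
5: 481
6: 832

1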